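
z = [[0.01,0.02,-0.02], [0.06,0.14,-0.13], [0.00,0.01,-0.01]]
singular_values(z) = [0.2, 0.0, 0.0]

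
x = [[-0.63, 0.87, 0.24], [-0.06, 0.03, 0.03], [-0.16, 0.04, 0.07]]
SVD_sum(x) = [[-0.64, 0.86, 0.25], [-0.04, 0.05, 0.01], [-0.08, 0.11, 0.03]] + [[0.01, 0.01, -0.01],[-0.02, -0.02, 0.01],[-0.08, -0.07, 0.04]] + [[-0.00, -0.0, -0.00], [0.0, 0.00, 0.00], [-0.0, -0.0, -0.00]]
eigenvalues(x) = [(-0.47+0j), (-0.03+0.02j), (-0.03-0.02j)]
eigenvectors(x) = [[0.96+0.00j, -0.54+0.09j, (-0.54-0.09j)], [0.10+0.00j, -0.15+0.05j, (-0.15-0.05j)], [0.28+0.00j, -0.82+0.00j, -0.82-0.00j]]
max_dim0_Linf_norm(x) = 0.87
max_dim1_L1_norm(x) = 1.74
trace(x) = -0.53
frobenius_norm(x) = 1.12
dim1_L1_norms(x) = [1.74, 0.12, 0.27]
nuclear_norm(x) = 1.23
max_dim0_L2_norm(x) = 0.87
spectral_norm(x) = 1.11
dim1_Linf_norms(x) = [0.87, 0.06, 0.16]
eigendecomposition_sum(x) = [[-0.65+0.00j, 1.11-0.00j, 0.23-0.00j], [-0.07+0.00j, (0.11-0j), (0.02-0j)], [(-0.19+0j), (0.32-0j), (0.07-0j)]] + [[0.01+0.01j, (-0.12-0.14j), (0.01+0.03j)], [0.00+0.00j, (-0.04-0.03j), 0.01j], [0.01+0.01j, (-0.14-0.24j), 0.04j]] + [[0.01-0.01j, (-0.12+0.14j), (0.01-0.03j)],  [0.00-0.00j, (-0.04+0.03j), -0.01j],  [0.01-0.01j, -0.14+0.24j, 0.00-0.04j]]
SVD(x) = [[-0.99, 0.14, 0.02], [-0.06, -0.29, -0.96], [-0.13, -0.95, 0.29]] @ diag([1.1113104216673937, 0.1177870429292925, 0.0039190829810976545]) @ [[0.58, -0.78, -0.22], [0.70, 0.62, -0.36], [-0.42, -0.05, -0.91]]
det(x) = -0.00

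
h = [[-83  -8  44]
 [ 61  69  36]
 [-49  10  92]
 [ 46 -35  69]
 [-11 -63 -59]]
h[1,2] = 36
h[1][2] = 36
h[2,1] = 10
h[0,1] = -8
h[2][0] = -49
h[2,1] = 10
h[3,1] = -35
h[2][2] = 92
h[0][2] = 44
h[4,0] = -11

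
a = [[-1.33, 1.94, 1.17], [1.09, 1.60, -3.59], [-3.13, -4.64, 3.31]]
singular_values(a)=[7.45, 2.89, 1.39]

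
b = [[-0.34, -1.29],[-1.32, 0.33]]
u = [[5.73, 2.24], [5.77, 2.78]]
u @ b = [[-4.91, -6.65], [-5.63, -6.53]]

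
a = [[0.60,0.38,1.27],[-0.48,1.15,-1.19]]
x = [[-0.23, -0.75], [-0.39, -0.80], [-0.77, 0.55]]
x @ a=[[0.22, -0.95, 0.60],[0.15, -1.07, 0.46],[-0.73, 0.34, -1.63]]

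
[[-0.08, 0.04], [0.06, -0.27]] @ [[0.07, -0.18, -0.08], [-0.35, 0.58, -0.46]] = [[-0.02, 0.04, -0.01], [0.1, -0.17, 0.12]]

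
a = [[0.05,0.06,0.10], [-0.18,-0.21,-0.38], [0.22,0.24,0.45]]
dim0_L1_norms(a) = [0.45, 0.51, 0.93]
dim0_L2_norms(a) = [0.29, 0.32, 0.6]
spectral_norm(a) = 0.74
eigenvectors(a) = [[0.16, -0.64, -0.45], [-0.63, -0.5, 0.86], [0.76, 0.59, -0.24]]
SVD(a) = [[-0.17, 0.50, -0.85], [0.64, -0.60, -0.49], [-0.75, -0.62, -0.22]] @ diag([0.7385279968615479, 0.007981605364364649, 0.0035625591191356426]) @ [[-0.39, -0.44, -0.81], [-0.48, 0.85, -0.23], [-0.79, -0.3, 0.54]]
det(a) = -0.00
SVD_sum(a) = [[0.05, 0.06, 0.1], [-0.18, -0.21, -0.38], [0.22, 0.24, 0.45]] + [[-0.0, 0.0, -0.00], [0.0, -0.00, 0.00], [0.0, -0.0, 0.0]] + [[0.0, 0.0, -0.00], [0.0, 0.0, -0.0], [0.00, 0.0, -0.00]]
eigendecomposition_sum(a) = [[0.05, 0.05, 0.09], [-0.18, -0.19, -0.37], [0.22, 0.24, 0.45]] + [[0.00, 0.0, 0.0], [0.0, 0.00, 0.0], [-0.0, -0.0, -0.00]] + [[-0.00, 0.01, 0.01],  [0.00, -0.02, -0.01],  [-0.0, 0.00, 0.0]]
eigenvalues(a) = [0.3, 0.01, -0.01]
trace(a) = 0.29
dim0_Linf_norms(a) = [0.22, 0.24, 0.45]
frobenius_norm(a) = 0.74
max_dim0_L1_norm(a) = 0.93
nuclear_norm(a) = 0.75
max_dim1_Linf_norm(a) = 0.45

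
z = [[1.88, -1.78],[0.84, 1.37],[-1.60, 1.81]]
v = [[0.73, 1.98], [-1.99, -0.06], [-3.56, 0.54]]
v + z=[[2.61, 0.2],[-1.15, 1.31],[-5.16, 2.35]]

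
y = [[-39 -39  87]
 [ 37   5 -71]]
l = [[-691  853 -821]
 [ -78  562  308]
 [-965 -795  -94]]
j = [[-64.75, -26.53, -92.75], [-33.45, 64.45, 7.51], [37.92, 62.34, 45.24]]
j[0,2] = -92.75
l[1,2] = 308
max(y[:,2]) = 87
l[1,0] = -78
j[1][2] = 7.51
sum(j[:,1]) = 100.26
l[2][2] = -94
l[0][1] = 853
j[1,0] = -33.45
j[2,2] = 45.24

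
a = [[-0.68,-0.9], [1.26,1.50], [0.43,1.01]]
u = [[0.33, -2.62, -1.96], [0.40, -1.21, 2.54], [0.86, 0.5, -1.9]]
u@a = [[-4.37, -6.21], [-0.70, 0.39], [-0.77, -1.94]]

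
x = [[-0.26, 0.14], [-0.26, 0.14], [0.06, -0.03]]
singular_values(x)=[0.42, 0.0]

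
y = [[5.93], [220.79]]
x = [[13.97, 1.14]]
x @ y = [[334.54]]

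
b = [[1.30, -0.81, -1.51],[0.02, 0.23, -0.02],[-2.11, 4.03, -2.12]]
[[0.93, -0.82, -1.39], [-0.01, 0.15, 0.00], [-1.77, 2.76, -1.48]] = b @ [[0.65,-0.1,0.0], [-0.10,0.68,0.09], [0.00,0.09,0.87]]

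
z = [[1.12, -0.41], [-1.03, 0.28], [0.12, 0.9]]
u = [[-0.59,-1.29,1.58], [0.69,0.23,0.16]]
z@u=[[-0.94, -1.54, 1.70], [0.80, 1.39, -1.58], [0.55, 0.05, 0.33]]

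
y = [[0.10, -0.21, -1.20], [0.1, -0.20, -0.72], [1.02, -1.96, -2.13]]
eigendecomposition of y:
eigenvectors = [[-0.46, -0.90, -0.87], [-0.28, -0.44, -0.48], [-0.84, -0.02, 0.03]]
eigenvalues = [-2.22, -0.03, 0.02]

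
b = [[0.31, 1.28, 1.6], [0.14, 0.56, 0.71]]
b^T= [[0.31, 0.14], [1.28, 0.56], [1.60, 0.71]]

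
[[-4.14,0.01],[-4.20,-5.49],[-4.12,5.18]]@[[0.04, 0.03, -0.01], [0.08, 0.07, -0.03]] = [[-0.16, -0.12, 0.04],[-0.61, -0.51, 0.21],[0.25, 0.24, -0.11]]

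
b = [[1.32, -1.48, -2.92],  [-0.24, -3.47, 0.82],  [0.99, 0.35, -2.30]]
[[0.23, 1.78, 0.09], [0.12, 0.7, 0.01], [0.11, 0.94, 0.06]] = b @ [[-0.10, 0.24, 0.59], [-0.05, -0.30, 0.01], [-0.1, -0.35, 0.23]]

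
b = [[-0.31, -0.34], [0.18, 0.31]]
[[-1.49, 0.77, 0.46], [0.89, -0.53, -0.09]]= b@[[4.52, -1.70, -3.21], [0.26, -0.72, 1.56]]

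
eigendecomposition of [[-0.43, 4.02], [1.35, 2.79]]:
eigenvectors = [[-0.96, -0.67], [0.29, -0.74]]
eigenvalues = [-1.65, 4.01]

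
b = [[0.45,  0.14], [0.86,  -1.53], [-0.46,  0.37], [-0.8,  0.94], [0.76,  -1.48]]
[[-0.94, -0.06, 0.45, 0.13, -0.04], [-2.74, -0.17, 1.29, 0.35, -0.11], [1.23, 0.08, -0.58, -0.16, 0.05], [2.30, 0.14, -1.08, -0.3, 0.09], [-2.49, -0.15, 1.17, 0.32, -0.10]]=b@[[-2.26,  -0.14,  1.07,  0.30,  -0.09], [0.52,  0.03,  -0.24,  -0.06,  0.02]]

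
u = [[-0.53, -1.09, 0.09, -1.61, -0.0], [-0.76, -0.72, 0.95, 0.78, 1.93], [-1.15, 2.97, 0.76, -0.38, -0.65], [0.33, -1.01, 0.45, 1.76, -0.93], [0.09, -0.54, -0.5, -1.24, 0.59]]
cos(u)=[[0.9, -1.44, 0.53, 0.86, 0.22],[-0.10, 0.03, 0.25, 0.29, 0.59],[1.18, -0.92, -0.41, -1.52, -2.47],[-0.36, 0.01, 0.01, 0.39, 1.74],[-0.17, 0.0, 0.51, 0.96, 0.81]]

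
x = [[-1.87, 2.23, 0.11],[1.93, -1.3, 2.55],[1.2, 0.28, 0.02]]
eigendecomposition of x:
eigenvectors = [[-0.48, -0.83, -0.78], [-0.73, 0.49, -0.13], [-0.48, 0.27, 0.61]]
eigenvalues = [1.64, -3.2, -1.59]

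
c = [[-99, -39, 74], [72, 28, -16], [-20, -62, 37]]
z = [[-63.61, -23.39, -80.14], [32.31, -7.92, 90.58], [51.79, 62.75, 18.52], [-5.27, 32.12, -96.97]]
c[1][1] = 28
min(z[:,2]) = -96.97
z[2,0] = 51.79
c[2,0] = -20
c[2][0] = -20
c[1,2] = -16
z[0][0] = -63.61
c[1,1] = 28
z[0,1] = -23.39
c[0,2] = 74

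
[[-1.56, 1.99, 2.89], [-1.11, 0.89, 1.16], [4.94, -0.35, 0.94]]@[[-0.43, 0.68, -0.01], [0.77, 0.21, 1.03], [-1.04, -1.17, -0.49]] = [[-0.8, -4.02, 0.65], [-0.04, -1.93, 0.36], [-3.37, 2.19, -0.87]]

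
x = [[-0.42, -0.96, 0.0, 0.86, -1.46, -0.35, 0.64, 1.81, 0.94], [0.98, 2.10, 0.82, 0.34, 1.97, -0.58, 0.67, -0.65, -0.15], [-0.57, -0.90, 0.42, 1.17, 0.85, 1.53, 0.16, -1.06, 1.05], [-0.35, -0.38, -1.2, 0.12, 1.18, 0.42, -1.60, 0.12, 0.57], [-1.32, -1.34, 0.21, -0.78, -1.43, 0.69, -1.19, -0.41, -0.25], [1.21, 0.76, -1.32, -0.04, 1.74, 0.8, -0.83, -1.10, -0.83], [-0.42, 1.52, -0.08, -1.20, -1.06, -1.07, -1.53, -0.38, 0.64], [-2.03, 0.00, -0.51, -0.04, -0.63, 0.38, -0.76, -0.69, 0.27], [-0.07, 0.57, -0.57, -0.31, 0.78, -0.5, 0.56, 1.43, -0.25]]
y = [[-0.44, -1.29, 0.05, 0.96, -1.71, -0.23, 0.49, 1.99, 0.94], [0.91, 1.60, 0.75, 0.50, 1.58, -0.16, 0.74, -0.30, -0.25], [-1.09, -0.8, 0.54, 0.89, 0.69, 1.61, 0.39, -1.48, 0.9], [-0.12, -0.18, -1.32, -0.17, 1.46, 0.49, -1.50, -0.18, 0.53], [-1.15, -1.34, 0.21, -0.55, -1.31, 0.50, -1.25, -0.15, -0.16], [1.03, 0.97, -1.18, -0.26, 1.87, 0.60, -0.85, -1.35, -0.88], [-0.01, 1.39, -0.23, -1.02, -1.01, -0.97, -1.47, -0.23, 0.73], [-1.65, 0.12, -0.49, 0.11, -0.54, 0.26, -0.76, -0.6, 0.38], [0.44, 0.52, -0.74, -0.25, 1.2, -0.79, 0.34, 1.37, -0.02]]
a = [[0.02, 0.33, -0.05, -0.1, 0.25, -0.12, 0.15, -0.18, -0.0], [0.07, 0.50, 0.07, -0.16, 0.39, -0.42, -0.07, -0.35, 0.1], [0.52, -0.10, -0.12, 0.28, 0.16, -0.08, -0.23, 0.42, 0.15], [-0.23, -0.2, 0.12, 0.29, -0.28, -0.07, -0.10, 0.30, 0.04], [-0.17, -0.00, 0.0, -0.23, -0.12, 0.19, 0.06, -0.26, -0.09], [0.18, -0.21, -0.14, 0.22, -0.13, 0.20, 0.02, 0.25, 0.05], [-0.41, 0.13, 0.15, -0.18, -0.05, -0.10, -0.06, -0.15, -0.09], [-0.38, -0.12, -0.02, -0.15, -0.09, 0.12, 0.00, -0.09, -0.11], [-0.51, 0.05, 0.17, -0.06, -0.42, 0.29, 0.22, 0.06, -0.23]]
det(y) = -29.72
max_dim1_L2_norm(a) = 0.87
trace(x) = -0.88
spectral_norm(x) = 5.20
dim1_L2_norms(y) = [3.29, 2.72, 3.02, 2.6, 2.65, 3.26, 2.78, 2.1, 2.27]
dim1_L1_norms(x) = [7.44, 8.26, 7.71, 5.94, 7.62, 8.63, 7.9, 5.31, 5.04]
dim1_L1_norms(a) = [1.2, 2.13, 2.06, 1.63, 1.12, 1.4, 1.32, 1.08, 2.01]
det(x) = -82.02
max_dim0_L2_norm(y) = 4.0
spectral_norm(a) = 1.29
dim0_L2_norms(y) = [2.74, 3.14, 2.21, 1.86, 4.0, 2.27, 2.89, 3.23, 1.87]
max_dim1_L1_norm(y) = 8.99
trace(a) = 0.39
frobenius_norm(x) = 8.47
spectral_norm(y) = 5.24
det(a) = 0.00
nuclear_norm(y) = 20.07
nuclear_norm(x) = 20.86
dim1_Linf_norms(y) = [1.99, 1.6, 1.61, 1.5, 1.34, 1.87, 1.47, 1.65, 1.37]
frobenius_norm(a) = 1.92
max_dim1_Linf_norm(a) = 0.52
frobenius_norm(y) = 8.31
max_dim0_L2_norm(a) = 0.98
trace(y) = -1.27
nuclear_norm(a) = 3.87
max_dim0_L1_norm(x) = 11.1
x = y + a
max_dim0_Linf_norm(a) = 0.52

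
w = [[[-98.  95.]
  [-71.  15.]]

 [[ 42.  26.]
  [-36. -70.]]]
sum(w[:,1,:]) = -162.0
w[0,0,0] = -98.0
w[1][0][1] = 26.0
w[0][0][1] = 95.0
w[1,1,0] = -36.0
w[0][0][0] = -98.0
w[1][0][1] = 26.0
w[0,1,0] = -71.0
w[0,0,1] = 95.0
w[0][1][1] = 15.0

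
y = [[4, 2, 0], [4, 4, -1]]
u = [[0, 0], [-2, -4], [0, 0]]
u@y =[[0, 0, 0], [-24, -20, 4], [0, 0, 0]]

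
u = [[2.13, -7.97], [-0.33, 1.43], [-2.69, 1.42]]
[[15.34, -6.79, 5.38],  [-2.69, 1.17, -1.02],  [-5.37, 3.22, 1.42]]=u @[[1.14, -0.87, -1.03], [-1.62, 0.62, -0.95]]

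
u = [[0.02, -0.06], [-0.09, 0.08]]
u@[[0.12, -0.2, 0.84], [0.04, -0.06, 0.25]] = [[-0.0,-0.00,0.0], [-0.01,0.01,-0.06]]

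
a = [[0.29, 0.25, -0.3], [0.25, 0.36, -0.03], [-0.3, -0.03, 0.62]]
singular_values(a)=[0.85, 0.43, 0.01]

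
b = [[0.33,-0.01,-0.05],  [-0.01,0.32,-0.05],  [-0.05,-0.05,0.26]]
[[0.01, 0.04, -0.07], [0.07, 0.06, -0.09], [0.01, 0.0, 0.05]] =b @ [[0.05, 0.15, -0.22], [0.22, 0.2, -0.27], [0.08, 0.08, 0.08]]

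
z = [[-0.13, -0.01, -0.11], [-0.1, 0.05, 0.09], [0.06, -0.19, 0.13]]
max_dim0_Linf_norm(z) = 0.19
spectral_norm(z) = 0.26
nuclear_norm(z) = 0.54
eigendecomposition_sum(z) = [[(-0.12+0j), (-0.04+0j), (-0.04+0j)], [(-0.06+0j), -0.02+0.00j, -0.02+0.00j], [-0.01+0.00j, (-0+0j), (-0+0j)]] + [[-0.00+0.02j,0.02-0.04j,(-0.04-0j)], [(-0.02-0.03j),(0.03+0.07j),0.05-0.05j], [0.04-0.03j,-0.09+0.05j,0.07+0.06j]] + [[(-0-0.02j), 0.02+0.04j, (-0.04+0j)], [(-0.02+0.03j), (0.03-0.07j), 0.05+0.05j], [(0.04+0.03j), (-0.09-0.05j), (0.07-0.06j)]]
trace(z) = 0.05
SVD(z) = [[-0.47, -0.19, 0.86], [-0.1, -0.96, -0.26], [0.88, -0.21, 0.43]] @ diag([0.26024947055775866, 0.14247398347197135, 0.13517165793181174]) @ [[0.47, -0.64, 0.60], [0.76, -0.05, -0.65], [-0.44, -0.76, -0.47]]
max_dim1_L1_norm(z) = 0.38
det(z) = -0.01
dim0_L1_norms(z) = [0.29, 0.25, 0.33]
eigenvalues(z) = [(-0.15+0j), (0.1+0.16j), (0.1-0.16j)]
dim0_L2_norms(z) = [0.17, 0.2, 0.19]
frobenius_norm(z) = 0.33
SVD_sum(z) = [[-0.06, 0.08, -0.07],  [-0.01, 0.02, -0.02],  [0.11, -0.15, 0.14]] + [[-0.02,0.0,0.02], [-0.1,0.01,0.09], [-0.02,0.0,0.02]] + [[-0.05, -0.09, -0.05], [0.02, 0.03, 0.02], [-0.03, -0.04, -0.03]]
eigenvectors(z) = [[0.90+0.00j, -0.24+0.19j, -0.24-0.19j], [0.42+0.00j, (0.05-0.57j), 0.05+0.57j], [(0.09+0j), 0.76+0.00j, 0.76-0.00j]]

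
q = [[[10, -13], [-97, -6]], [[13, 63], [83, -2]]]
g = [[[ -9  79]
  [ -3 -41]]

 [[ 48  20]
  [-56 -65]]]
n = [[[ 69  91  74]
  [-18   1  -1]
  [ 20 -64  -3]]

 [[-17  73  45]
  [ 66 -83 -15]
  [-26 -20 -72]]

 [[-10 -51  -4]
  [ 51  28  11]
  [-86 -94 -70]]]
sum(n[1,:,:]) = -49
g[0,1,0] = -3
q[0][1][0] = -97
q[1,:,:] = [[13, 63], [83, -2]]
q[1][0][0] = 13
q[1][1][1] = -2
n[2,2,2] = -70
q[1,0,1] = 63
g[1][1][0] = -56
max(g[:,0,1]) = 79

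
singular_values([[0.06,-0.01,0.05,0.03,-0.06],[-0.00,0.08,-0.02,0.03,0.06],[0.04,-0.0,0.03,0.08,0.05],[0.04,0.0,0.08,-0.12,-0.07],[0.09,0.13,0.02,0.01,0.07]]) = [0.21, 0.17, 0.12, 0.04, 0.02]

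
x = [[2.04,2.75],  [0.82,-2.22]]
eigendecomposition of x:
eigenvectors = [[0.99,-0.50],[0.17,0.86]]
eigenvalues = [2.52, -2.7]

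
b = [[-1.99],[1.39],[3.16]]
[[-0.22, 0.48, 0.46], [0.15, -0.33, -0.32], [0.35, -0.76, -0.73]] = b@ [[0.11, -0.24, -0.23]]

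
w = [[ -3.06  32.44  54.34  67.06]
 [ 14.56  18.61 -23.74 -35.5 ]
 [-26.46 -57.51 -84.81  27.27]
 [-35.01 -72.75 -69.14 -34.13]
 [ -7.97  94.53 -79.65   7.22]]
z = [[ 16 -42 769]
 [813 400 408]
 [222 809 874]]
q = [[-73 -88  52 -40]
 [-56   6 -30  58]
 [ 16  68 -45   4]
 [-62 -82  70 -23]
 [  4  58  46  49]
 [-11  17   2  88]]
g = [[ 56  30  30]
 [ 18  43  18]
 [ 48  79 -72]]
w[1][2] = -23.74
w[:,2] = [54.34, -23.74, -84.81, -69.14, -79.65]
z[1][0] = 813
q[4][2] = 46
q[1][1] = 6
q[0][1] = -88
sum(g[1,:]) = 79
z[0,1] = -42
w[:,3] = [67.06, -35.5, 27.27, -34.13, 7.22]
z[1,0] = 813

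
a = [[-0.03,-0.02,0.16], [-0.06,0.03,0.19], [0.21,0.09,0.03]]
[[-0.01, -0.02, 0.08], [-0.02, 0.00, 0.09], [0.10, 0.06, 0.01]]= a @ [[0.44,0.06,0.01], [0.06,0.5,-0.04], [0.01,-0.04,0.47]]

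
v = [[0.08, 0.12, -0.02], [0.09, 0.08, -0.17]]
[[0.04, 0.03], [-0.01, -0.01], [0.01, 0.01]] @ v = [[0.01, 0.01, -0.01],[-0.0, -0.0, 0.0],[0.0, 0.0, -0.00]]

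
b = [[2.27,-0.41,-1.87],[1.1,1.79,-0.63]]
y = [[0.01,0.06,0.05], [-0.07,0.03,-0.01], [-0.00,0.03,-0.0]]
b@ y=[[0.05,0.07,0.12], [-0.11,0.1,0.04]]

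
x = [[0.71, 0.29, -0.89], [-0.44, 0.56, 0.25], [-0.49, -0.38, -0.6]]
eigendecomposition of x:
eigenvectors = [[(-0.49+0j), -0.35-0.57j, (-0.35+0.57j)], [0.00+0.00j, (0.72+0j), 0.72-0.00j], [-0.87+0.00j, (-0.01+0.21j), -0.01-0.21j]]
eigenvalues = [(-0.87+0j), (0.77+0.42j), (0.77-0.42j)]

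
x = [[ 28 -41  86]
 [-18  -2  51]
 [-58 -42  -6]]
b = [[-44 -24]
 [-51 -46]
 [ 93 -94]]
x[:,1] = [-41, -2, -42]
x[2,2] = -6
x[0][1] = -41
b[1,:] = [-51, -46]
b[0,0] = -44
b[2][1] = -94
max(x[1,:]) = 51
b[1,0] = -51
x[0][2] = 86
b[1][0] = -51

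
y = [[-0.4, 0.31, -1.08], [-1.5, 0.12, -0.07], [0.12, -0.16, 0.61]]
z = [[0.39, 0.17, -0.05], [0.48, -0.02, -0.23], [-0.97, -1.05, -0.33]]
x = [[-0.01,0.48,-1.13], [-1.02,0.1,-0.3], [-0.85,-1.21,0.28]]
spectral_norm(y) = 1.68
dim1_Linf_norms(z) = [0.39, 0.48, 1.05]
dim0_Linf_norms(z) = [0.97, 1.05, 0.33]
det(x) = -1.23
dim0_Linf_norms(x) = [1.02, 1.21, 1.13]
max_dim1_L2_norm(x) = 1.5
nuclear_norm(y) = 2.82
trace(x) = 0.37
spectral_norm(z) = 1.54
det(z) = -0.00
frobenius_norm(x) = 2.22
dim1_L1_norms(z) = [0.61, 0.73, 2.35]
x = z + y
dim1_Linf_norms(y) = [1.08, 1.5, 0.61]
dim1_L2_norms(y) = [1.19, 1.51, 0.64]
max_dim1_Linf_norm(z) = 1.05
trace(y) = 0.33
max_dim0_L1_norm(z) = 1.84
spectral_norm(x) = 1.71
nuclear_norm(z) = 2.04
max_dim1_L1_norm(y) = 1.79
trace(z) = 0.04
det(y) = 0.01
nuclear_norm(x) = 3.56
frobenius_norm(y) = 2.03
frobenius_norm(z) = 1.62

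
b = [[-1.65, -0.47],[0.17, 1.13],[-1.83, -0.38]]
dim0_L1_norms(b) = [3.65, 1.98]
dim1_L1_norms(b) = [2.12, 1.3, 2.21]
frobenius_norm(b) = 2.78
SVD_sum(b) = [[-1.63, -0.54],[0.49, 0.16],[-1.76, -0.58]] + [[-0.02, 0.07],[-0.32, 0.97],[-0.07, 0.20]]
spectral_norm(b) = 2.58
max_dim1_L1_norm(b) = 2.21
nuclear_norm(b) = 3.62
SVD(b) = [[-0.66, -0.07], [0.20, -0.98], [-0.72, -0.21]] @ diag([2.579205087873564, 1.0441269629154886]) @ [[0.95, 0.32], [0.32, -0.95]]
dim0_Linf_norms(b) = [1.83, 1.13]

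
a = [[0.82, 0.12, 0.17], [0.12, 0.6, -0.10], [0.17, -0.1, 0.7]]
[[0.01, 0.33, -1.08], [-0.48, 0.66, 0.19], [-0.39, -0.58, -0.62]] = a @ [[0.32, 0.44, -1.28], [-0.99, 0.88, 0.49], [-0.78, -0.81, -0.50]]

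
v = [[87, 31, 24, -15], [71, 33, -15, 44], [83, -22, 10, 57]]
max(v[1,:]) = 71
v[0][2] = 24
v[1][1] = 33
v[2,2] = 10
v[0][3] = -15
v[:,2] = [24, -15, 10]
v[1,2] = -15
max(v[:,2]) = 24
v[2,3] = 57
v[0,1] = 31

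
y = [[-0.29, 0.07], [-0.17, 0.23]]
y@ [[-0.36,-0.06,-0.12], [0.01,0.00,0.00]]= [[0.11, 0.02, 0.03],[0.06, 0.01, 0.02]]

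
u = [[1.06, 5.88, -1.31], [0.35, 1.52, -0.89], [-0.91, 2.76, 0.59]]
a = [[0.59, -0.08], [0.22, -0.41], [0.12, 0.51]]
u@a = [[1.76, -3.16], [0.43, -1.11], [0.14, -0.76]]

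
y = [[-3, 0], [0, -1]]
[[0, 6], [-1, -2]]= y @ [[0, -2], [1, 2]]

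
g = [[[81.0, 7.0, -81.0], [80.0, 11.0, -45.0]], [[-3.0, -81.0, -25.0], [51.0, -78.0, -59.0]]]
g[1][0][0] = -3.0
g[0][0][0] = 81.0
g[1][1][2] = -59.0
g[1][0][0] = -3.0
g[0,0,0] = 81.0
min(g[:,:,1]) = -81.0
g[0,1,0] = 80.0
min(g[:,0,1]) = -81.0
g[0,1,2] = -45.0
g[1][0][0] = -3.0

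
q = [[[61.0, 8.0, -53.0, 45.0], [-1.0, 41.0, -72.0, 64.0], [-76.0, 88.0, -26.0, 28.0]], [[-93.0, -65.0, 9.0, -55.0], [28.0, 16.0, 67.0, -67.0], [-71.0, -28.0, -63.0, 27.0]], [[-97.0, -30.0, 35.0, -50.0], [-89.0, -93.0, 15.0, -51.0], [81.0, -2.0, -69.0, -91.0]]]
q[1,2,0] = -71.0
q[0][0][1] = 8.0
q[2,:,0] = [-97.0, -89.0, 81.0]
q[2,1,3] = -51.0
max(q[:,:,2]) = 67.0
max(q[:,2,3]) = 28.0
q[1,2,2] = -63.0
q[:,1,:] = [[-1.0, 41.0, -72.0, 64.0], [28.0, 16.0, 67.0, -67.0], [-89.0, -93.0, 15.0, -51.0]]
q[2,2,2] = -69.0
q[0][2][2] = -26.0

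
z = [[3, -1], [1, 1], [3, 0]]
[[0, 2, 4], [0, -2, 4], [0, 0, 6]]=z @ [[0, 0, 2], [0, -2, 2]]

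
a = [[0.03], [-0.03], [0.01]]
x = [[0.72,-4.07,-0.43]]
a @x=[[0.02, -0.12, -0.01], [-0.02, 0.12, 0.01], [0.01, -0.04, -0.00]]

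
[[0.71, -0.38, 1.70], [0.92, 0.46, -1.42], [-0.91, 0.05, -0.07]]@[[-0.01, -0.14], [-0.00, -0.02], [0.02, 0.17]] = [[0.03, 0.2], [-0.04, -0.38], [0.01, 0.11]]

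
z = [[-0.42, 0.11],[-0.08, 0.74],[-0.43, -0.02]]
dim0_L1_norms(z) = [0.93, 0.87]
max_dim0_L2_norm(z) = 0.75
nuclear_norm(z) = 1.35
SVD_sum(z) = [[-0.10,0.24],[-0.27,0.66],[-0.06,0.14]] + [[-0.32, -0.13], [0.19, 0.08], [-0.37, -0.16]]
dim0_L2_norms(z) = [0.61, 0.75]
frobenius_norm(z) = 0.96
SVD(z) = [[-0.34, 0.60], [-0.92, -0.37], [-0.19, 0.71]] @ diag([0.7748369300989963, 0.5722130125702865]) @ [[0.38, -0.92], [-0.92, -0.38]]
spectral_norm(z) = 0.77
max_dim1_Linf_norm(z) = 0.74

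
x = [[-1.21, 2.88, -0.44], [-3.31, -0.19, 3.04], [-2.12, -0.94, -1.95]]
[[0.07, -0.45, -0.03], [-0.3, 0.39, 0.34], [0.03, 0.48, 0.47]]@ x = [[1.47, 0.32, -1.34], [-1.65, -1.26, 0.65], [-2.62, -0.45, 0.53]]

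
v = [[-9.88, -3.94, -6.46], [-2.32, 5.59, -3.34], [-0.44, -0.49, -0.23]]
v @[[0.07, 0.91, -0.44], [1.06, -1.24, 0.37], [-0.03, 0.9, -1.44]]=[[-4.67, -9.92, 12.19], [5.86, -12.05, 7.90], [-0.54, 0.00, 0.34]]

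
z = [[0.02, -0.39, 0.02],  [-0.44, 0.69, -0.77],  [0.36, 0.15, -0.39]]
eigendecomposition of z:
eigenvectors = [[-0.41+0.00j, (0.02+0.47j), 0.02-0.47j],[0.91+0.00j, 0.43+0.35j, (0.43-0.35j)],[(-0.01+0j), (0.69+0j), (0.69-0j)]]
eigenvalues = [(0.89+0j), (-0.29+0.32j), (-0.29-0.32j)]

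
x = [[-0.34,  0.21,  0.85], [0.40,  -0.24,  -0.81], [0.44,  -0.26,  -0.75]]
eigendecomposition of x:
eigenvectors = [[0.56,-0.86,-0.47], [-0.58,0.14,-0.88], [-0.58,-0.49,0.03]]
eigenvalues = [-1.44, 0.11, 0.0]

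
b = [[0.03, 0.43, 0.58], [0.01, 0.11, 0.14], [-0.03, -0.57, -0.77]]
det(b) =-0.000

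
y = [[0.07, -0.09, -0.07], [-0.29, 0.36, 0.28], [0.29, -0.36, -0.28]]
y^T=[[0.07, -0.29, 0.29], [-0.09, 0.36, -0.36], [-0.07, 0.28, -0.28]]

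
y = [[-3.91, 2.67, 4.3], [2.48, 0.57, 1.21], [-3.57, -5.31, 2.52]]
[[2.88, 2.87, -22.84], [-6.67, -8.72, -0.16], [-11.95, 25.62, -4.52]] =y@[[-1.97, -2.81, 1.67],[2.35, -2.96, -1.60],[-2.58, -0.05, -2.80]]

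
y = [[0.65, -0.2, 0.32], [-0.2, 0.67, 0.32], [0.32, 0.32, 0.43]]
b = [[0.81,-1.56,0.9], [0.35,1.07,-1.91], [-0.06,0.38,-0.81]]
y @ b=[[0.44, -1.11, 0.71], [0.05, 1.15, -1.72], [0.35, 0.01, -0.67]]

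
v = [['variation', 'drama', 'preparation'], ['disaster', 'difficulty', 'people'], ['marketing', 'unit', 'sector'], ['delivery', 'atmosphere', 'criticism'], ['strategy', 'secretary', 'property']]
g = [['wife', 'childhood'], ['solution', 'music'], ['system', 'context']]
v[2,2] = 'sector'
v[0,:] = ['variation', 'drama', 'preparation']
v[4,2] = 'property'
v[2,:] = ['marketing', 'unit', 'sector']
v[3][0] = 'delivery'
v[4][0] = 'strategy'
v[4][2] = 'property'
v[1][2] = 'people'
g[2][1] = 'context'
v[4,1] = 'secretary'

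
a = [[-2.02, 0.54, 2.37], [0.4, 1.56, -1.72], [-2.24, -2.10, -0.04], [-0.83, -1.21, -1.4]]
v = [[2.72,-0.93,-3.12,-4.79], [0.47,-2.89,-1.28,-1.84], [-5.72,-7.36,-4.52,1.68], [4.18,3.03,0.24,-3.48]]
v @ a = [[5.1, 12.37, 14.88],[2.29, 0.66, 8.71],[17.34, -7.11, -3.07],[-4.88, 10.69, 9.56]]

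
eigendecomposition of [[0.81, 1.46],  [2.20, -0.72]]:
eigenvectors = [[0.78, -0.47], [0.63, 0.88]]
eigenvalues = [1.99, -1.9]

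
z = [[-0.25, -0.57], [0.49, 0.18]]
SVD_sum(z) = [[-0.39, -0.44], [0.31, 0.34]] + [[0.14, -0.13], [0.18, -0.16]]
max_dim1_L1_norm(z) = 0.82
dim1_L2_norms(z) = [0.62, 0.52]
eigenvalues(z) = [(-0.03+0.48j), (-0.03-0.48j)]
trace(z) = -0.07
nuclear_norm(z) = 1.06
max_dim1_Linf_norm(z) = 0.57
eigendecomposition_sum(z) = [[(-0.12+0.23j), (-0.29-0.02j)],[0.24+0.02j, (0.09+0.25j)]] + [[-0.12-0.23j, -0.28+0.02j], [0.24-0.02j, 0.09-0.25j]]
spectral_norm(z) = 0.75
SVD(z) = [[-0.79, 0.61],[0.61, 0.79]] @ diag([0.7498436804498148, 0.31246512587723413]) @ [[0.66, 0.75], [0.75, -0.66]]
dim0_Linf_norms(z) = [0.49, 0.57]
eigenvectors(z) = [[0.73+0.00j, (0.73-0j)],[-0.28-0.62j, (-0.28+0.62j)]]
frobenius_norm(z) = 0.81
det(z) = 0.23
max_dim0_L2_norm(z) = 0.6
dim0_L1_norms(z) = [0.74, 0.75]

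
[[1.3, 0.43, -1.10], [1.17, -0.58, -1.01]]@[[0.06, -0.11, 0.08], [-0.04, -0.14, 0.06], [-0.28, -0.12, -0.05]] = [[0.37, -0.07, 0.18], [0.38, 0.07, 0.11]]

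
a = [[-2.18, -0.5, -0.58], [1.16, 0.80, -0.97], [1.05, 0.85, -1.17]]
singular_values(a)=[2.98, 1.61, 0.0]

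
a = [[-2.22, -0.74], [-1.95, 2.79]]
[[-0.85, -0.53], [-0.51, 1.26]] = a@ [[0.36,0.07], [0.07,0.5]]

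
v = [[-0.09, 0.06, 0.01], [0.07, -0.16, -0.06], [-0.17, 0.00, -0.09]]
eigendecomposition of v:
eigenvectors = [[-0.32+0.00j, (-0.3+0.21j), -0.30-0.21j], [-0.51+0.00j, (0.31-0.48j), 0.31+0.48j], [0.80+0.00j, -0.74+0.00j, (-0.74-0j)]]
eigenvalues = [(-0.02+0j), (-0.16+0.05j), (-0.16-0.05j)]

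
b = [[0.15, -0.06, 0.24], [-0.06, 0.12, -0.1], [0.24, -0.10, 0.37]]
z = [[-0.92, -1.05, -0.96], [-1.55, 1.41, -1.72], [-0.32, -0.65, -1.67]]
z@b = [[-0.31, 0.03, -0.47], [-0.73, 0.43, -1.15], [-0.41, 0.11, -0.63]]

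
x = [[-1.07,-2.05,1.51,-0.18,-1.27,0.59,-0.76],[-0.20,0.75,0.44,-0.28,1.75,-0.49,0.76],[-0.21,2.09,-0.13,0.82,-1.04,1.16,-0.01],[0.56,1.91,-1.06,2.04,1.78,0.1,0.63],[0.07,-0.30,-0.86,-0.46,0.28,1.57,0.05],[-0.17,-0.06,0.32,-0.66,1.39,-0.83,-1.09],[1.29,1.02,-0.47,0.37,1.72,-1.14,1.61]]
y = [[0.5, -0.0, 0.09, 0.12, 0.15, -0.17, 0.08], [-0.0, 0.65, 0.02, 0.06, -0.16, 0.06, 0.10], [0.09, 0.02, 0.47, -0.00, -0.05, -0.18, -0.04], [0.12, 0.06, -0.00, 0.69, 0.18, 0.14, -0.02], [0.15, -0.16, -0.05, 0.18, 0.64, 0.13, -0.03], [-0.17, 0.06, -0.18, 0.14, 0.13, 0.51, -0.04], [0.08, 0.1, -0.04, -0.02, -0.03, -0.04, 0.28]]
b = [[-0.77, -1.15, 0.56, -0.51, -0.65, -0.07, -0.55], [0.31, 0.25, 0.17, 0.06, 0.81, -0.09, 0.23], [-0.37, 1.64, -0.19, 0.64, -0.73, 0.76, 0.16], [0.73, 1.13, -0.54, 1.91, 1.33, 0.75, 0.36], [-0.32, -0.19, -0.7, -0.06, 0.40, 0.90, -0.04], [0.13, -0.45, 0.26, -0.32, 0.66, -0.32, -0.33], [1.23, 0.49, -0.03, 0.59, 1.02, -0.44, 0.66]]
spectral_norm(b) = 3.78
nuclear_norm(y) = 3.74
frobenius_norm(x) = 7.29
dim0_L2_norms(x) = [1.8, 3.73, 2.16, 2.39, 3.73, 2.53, 2.31]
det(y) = 0.00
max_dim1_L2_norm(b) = 2.87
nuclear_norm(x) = 15.77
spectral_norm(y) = 0.98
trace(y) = 3.74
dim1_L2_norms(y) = [0.57, 0.68, 0.52, 0.74, 0.71, 0.6, 0.32]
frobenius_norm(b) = 4.81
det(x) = 40.75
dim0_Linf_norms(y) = [0.5, 0.65, 0.47, 0.69, 0.64, 0.51, 0.28]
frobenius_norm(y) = 1.61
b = x @ y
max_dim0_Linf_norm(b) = 1.91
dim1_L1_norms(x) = [7.43, 4.67, 5.46, 8.08, 3.59, 4.52, 7.62]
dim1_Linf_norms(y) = [0.5, 0.65, 0.47, 0.69, 0.64, 0.51, 0.28]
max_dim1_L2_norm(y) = 0.74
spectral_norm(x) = 5.52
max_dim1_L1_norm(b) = 6.75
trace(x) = 2.65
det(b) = 0.17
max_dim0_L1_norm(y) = 1.34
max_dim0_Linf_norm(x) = 2.09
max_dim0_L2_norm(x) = 3.73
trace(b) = 1.94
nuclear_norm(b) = 9.41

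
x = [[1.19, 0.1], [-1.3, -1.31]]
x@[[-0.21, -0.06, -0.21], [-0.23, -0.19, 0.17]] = [[-0.27, -0.09, -0.23],[0.57, 0.33, 0.05]]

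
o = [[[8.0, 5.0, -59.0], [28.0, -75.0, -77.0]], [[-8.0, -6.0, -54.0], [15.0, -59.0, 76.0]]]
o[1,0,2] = -54.0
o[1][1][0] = 15.0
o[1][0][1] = -6.0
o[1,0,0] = -8.0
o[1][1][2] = 76.0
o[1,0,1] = -6.0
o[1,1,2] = 76.0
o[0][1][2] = -77.0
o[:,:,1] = [[5.0, -75.0], [-6.0, -59.0]]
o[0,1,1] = -75.0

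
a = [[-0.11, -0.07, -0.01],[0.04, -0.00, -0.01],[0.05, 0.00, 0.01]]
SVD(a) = [[-0.92, -0.4, 0.02], [0.25, -0.61, -0.76], [0.32, -0.69, 0.65]] @ diag([0.14211679863145507, 0.03174633342007082, 0.013963733781770266]) @ [[0.89,0.45,0.07],  [-0.46,0.88,0.10],  [-0.02,-0.12,0.99]]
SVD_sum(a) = [[-0.12, -0.06, -0.01], [0.03, 0.02, 0.0], [0.04, 0.02, 0.0]] + [[0.01, -0.01, -0.00], [0.01, -0.02, -0.0], [0.01, -0.02, -0.00]] + [[-0.00, -0.00, 0.00], [0.0, 0.00, -0.01], [-0.00, -0.0, 0.01]]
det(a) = 0.00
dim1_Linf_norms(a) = [0.11, 0.04, 0.05]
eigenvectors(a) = [[(-0.7+0j),-0.70-0.00j,0.11+0.00j], [0.46+0.24j,0.46-0.24j,(-0.33+0j)], [(0.45+0.17j),(0.45-0.17j),(0.94+0j)]]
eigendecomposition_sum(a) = [[(-0.06-0.05j), (-0.03-0.07j), (-0.01-0.02j)], [(0.02+0.05j), (-0+0.06j), -0.00+0.01j], [(0.02+0.04j), 0.05j, (-0+0.01j)]] + [[(-0.06+0.05j), -0.03+0.07j, -0.01+0.02j], [0.02-0.05j, -0.00-0.06j, -0.00-0.01j], [(0.02-0.04j), -0.05j, -0.00-0.01j]] + [[0j, (-0-0j), 0.00-0.00j],  [(-0-0j), 0j, (-0+0j)],  [0j, -0.01-0.00j, (0.01-0j)]]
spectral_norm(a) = 0.14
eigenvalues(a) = [(-0.06+0.03j), (-0.06-0.03j), (0.02+0j)]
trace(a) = -0.10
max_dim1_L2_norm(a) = 0.13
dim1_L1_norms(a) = [0.19, 0.05, 0.06]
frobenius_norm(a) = 0.15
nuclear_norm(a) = 0.19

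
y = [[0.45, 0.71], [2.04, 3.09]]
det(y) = -0.058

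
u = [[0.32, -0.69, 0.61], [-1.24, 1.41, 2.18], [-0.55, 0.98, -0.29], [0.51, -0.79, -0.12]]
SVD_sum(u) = [[0.07, -0.09, -0.1], [-1.35, 1.67, 1.87], [-0.31, 0.38, 0.42], [0.37, -0.46, -0.52]] + [[0.25,-0.60,0.71],[0.11,-0.26,0.31],[-0.25,0.6,-0.71],[0.14,-0.33,0.39]] + [[0.0,0.0,0.00], [0.00,0.00,0.0], [0.0,0.0,0.00], [0.00,0.00,0.00]]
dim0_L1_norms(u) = [2.62, 3.87, 3.2]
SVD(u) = [[-0.05,-0.63,-0.09], [0.94,-0.27,-0.1], [0.21,0.63,-0.58], [-0.26,-0.35,-0.81]] @ diag([3.0260858008001583, 1.5221987268476076, 0.003970161102418538]) @ [[-0.47, 0.59, 0.66], [-0.26, 0.62, -0.74], [-0.84, -0.52, -0.14]]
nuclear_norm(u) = 4.55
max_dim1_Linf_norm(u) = 2.18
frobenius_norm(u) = 3.39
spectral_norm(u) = 3.03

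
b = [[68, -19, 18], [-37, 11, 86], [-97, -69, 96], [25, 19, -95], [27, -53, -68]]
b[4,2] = -68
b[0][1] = -19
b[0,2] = 18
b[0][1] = -19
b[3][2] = -95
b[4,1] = -53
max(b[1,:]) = 86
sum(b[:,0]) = -14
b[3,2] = -95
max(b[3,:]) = 25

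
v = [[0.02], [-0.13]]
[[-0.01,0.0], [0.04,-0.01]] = v @[[-0.34, 0.10]]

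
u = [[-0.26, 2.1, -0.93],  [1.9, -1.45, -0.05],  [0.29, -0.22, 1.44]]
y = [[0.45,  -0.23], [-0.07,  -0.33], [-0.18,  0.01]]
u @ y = [[-0.1, -0.64], [0.97, 0.04], [-0.11, 0.02]]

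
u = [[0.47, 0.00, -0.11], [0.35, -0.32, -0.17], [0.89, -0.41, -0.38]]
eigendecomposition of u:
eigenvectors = [[-0.09, -0.67, 0.20], [-0.52, -0.17, -0.32], [-0.85, -0.72, 0.93]]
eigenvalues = [-0.53, 0.35, -0.05]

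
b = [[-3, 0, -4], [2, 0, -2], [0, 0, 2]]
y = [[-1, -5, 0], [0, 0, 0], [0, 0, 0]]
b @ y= [[3, 15, 0], [-2, -10, 0], [0, 0, 0]]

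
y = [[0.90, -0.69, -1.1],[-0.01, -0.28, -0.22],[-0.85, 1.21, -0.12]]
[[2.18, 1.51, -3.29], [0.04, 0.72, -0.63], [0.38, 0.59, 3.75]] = y @ [[1.30, -1.59, -1.65], [1.07, -0.84, 1.98], [-1.59, -2.15, 0.40]]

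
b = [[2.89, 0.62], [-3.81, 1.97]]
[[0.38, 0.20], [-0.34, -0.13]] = b@[[0.12, 0.06], [0.06, 0.05]]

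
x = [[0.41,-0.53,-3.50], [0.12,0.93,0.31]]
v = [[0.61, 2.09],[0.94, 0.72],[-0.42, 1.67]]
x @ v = [[1.22,  -5.37], [0.82,  1.44]]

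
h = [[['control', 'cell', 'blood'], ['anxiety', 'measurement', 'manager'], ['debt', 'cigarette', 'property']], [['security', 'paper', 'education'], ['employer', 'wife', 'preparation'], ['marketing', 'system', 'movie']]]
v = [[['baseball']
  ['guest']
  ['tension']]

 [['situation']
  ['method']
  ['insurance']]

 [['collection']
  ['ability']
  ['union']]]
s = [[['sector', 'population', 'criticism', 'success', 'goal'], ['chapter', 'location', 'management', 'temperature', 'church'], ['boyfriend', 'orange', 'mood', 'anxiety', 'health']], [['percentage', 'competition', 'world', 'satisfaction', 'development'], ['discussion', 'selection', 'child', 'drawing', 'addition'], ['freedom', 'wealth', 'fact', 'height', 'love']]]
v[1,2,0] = 'insurance'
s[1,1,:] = ['discussion', 'selection', 'child', 'drawing', 'addition']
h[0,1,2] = 'manager'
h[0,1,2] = 'manager'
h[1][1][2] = 'preparation'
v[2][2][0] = 'union'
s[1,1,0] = 'discussion'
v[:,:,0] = [['baseball', 'guest', 'tension'], ['situation', 'method', 'insurance'], ['collection', 'ability', 'union']]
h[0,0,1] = 'cell'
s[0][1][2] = 'management'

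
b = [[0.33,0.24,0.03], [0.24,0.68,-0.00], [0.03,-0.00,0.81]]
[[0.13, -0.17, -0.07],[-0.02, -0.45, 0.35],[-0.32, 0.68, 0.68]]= b@[[0.61, -0.13, -0.91], [-0.25, -0.62, 0.84], [-0.42, 0.85, 0.87]]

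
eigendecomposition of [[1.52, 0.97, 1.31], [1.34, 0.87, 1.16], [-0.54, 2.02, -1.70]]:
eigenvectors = [[0.27, 0.73, -0.73], [0.24, 0.65, 0.32], [-0.93, 0.21, 0.61]]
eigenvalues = [-2.07, 2.75, 0.01]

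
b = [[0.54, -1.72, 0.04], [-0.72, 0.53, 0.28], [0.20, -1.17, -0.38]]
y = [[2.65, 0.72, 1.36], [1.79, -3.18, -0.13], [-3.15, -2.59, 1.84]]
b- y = [[-2.11,-2.44,-1.32],[-2.51,3.71,0.41],[3.35,1.42,-2.22]]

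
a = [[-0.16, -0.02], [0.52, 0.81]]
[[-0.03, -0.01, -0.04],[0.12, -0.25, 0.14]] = a@[[0.16, 0.12, 0.23], [0.04, -0.39, 0.03]]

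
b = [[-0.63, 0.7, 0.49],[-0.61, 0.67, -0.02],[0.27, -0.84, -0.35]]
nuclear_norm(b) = 2.27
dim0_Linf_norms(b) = [0.63, 0.84, 0.49]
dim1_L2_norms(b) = [1.06, 0.91, 0.95]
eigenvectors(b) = [[(-0.17+0j),(-0.79+0j),(-0.79-0j)], [-0.74+0.00j,(-0.39-0.13j),(-0.39+0.13j)], [(0.65+0j),(0.23-0.38j),(0.23+0.38j)]]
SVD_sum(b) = [[-0.56,0.81,0.32], [-0.46,0.66,0.26], [0.49,-0.71,-0.28]] + [[0.05, 0.01, 0.07],[-0.19, -0.03, -0.25],[-0.12, -0.02, -0.16]] + [[-0.12, -0.12, 0.1], [0.03, 0.03, -0.03], [-0.1, -0.11, 0.09]]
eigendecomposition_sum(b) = [[-0.07+0.00j, 0.11-0.00j, (-0.04+0j)], [(-0.28+0j), 0.47-0.00j, (-0.16+0j)], [(0.24+0j), -0.41+0.00j, 0.14+0.00j]] + [[(-0.28+0.15j), (0.3+0.27j), 0.26+0.35j], [(-0.16+0.02j), 0.10+0.18j, (0.07+0.22j)], [(0.01-0.18j), -0.22+0.06j, (-0.25+0.02j)]] + [[-0.28-0.15j, 0.30-0.27j, 0.26-0.35j], [-0.16-0.02j, (0.1-0.18j), 0.07-0.22j], [0.01+0.18j, (-0.22-0.06j), (-0.25-0.02j)]]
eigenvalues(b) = [(0.54+0j), (-0.43+0.35j), (-0.43-0.35j)]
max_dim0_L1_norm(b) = 2.21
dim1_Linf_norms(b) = [0.7, 0.67, 0.84]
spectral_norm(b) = 1.62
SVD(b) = [[-0.64, 0.22, 0.74], [-0.52, -0.83, -0.21], [0.56, -0.52, 0.64]] @ diag([1.6218851601968647, 0.38161283856653927, 0.27066615705399405]) @ [[0.54,  -0.78,  -0.31], [0.59,  0.09,  0.80], [-0.6,  -0.61,  0.51]]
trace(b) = -0.31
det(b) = 0.17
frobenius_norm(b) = 1.69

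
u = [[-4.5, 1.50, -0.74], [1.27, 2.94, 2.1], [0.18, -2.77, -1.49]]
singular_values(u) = [4.91, 4.85, 0.0]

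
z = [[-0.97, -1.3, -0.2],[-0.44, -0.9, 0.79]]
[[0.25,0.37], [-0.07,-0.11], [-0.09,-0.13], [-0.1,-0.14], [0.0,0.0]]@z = [[-0.41, -0.66, 0.24], [0.12, 0.19, -0.07], [0.14, 0.23, -0.08], [0.16, 0.26, -0.09], [0.00, 0.0, 0.00]]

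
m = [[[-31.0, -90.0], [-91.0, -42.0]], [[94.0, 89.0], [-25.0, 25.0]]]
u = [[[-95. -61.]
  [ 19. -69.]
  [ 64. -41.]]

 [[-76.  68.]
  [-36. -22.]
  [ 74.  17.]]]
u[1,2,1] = 17.0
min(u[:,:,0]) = -95.0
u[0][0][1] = -61.0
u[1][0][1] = 68.0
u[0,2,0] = 64.0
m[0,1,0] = -91.0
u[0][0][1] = -61.0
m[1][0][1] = 89.0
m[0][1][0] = -91.0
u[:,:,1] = [[-61.0, -69.0, -41.0], [68.0, -22.0, 17.0]]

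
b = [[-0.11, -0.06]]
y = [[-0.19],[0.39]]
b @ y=[[-0.00]]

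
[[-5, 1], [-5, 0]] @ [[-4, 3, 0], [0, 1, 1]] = [[20, -14, 1], [20, -15, 0]]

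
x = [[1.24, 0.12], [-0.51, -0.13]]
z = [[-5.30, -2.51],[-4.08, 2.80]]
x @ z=[[-7.06, -2.78], [3.23, 0.92]]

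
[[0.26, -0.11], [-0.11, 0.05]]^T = [[0.26, -0.11], [-0.11, 0.05]]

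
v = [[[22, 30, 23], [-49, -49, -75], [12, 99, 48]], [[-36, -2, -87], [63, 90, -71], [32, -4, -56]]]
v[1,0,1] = -2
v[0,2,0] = 12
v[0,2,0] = 12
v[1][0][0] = -36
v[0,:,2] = [23, -75, 48]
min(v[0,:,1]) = -49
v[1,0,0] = -36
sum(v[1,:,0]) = 59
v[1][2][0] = 32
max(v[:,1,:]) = 90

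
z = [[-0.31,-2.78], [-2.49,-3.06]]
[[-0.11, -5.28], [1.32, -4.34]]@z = [[13.18, 16.46], [10.40, 9.61]]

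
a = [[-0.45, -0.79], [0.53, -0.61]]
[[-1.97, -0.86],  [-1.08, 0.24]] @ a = [[0.43, 2.08], [0.61, 0.71]]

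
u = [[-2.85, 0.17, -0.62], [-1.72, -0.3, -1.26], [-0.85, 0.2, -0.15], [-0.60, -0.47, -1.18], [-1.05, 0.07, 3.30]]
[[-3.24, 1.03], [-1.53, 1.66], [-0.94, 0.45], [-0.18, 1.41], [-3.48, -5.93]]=u @ [[1.30, 0.11], [0.36, 1.35], [-0.65, -1.79]]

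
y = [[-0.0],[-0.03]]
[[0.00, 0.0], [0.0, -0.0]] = y@[[-0.08, 0.02]]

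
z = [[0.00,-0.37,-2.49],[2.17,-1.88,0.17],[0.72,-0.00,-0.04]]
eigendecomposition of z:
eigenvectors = [[0.68+0.00j, 0.68-0.00j, (-0.13+0j)], [(0.48-0.44j), 0.48+0.44j, (-0.99+0j)], [-0.03-0.33j, (-0.03+0.33j), 0.06+0.00j]]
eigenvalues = [(-0.16+1.46j), (-0.16-1.46j), (-1.6+0j)]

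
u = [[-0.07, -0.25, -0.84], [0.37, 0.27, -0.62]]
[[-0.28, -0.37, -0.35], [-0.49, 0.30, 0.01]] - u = [[-0.21, -0.12, 0.49],[-0.86, 0.03, 0.63]]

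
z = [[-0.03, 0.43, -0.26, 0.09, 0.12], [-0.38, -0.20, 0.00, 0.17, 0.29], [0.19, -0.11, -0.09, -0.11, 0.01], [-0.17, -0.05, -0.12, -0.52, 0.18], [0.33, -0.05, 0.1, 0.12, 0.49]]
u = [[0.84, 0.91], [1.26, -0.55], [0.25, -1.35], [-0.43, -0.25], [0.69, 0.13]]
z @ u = [[0.50, 0.08], [-0.44, -0.24], [0.05, 0.38], [0.11, 0.19], [0.53, 0.23]]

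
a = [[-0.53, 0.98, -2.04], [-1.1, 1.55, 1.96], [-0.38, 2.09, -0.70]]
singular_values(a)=[3.0, 2.93, 0.54]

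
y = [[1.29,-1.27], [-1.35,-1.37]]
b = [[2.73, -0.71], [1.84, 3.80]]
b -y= [[1.44, 0.56], [3.19, 5.17]]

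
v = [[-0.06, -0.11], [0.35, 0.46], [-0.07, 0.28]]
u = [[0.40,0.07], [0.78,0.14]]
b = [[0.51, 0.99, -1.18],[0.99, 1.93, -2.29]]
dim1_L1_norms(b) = [2.68, 5.21]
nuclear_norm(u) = 0.89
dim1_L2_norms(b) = [1.62, 3.15]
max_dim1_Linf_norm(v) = 0.46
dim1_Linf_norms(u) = [0.4, 0.78]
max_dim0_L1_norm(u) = 1.18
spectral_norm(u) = 0.89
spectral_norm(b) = 3.55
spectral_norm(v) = 0.62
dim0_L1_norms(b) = [1.5, 2.92, 3.47]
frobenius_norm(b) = 3.55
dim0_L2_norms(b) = [1.11, 2.17, 2.58]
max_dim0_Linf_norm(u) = 0.78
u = b @ v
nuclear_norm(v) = 0.84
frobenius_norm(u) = 0.89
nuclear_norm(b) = 3.55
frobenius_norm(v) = 0.66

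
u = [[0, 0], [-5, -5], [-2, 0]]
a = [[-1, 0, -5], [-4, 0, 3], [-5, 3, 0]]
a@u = [[10, 0], [-6, 0], [-15, -15]]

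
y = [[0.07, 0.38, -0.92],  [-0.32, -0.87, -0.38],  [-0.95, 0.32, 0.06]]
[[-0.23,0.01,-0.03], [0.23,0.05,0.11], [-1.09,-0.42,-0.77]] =y@[[0.94,0.38,0.69], [-0.64,-0.17,-0.35], [0.06,-0.05,-0.06]]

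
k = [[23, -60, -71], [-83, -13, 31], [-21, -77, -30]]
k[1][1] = -13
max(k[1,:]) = 31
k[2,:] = [-21, -77, -30]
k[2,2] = -30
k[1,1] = -13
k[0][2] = -71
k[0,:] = [23, -60, -71]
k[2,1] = -77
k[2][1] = -77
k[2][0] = -21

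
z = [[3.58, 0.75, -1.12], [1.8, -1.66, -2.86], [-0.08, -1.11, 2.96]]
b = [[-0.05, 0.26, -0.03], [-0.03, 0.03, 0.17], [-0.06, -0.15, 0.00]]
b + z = [[3.53, 1.01, -1.15],[1.77, -1.63, -2.69],[-0.14, -1.26, 2.96]]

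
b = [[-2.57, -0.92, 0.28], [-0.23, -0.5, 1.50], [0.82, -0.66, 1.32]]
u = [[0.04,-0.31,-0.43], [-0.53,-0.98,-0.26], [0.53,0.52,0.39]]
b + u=[[-2.53,-1.23,-0.15], [-0.76,-1.48,1.24], [1.35,-0.14,1.71]]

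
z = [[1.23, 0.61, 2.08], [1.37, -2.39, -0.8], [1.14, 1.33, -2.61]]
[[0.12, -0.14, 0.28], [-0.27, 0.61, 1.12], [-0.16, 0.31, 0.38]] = z @ [[-0.05, 0.15, 0.43], [0.06, -0.13, -0.20], [0.07, -0.12, -0.06]]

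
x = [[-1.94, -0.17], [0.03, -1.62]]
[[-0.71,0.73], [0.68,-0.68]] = x @ [[0.40, -0.41], [-0.41, 0.41]]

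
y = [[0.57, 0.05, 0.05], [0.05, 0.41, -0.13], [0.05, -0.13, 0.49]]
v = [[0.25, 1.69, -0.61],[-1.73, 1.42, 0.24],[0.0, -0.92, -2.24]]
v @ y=[[0.2,  0.78,  -0.51],[-0.9,  0.46,  -0.15],[-0.16,  -0.09,  -0.98]]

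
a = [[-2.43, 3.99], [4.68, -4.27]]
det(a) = -8.30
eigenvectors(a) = [[0.75, -0.60], [0.66, 0.80]]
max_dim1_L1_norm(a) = 8.95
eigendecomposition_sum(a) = [[0.65, 0.48], [0.57, 0.42]] + [[-3.08, 3.51], [4.11, -4.69]]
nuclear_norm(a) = 8.86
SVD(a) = [[-0.59,  0.81], [0.81,  0.59]] @ diag([7.799266896461232, 1.0638307561656395]) @ [[0.67, -0.74],[0.74, 0.67]]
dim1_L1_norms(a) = [6.42, 8.95]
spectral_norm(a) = 7.80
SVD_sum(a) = [[-3.07, 3.42], [4.21, -4.69]] + [[0.64, 0.57], [0.47, 0.42]]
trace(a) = -6.70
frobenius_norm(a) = 7.87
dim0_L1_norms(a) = [7.11, 8.26]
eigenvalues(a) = [1.07, -7.77]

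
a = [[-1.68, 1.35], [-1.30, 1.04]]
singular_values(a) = [2.72, 0.0]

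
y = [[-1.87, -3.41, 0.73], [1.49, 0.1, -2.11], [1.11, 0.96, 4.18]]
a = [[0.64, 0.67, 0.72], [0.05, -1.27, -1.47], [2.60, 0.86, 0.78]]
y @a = [[0.53, 3.71, 4.24], [-4.53, -0.94, -0.72], [11.63, 3.12, 2.65]]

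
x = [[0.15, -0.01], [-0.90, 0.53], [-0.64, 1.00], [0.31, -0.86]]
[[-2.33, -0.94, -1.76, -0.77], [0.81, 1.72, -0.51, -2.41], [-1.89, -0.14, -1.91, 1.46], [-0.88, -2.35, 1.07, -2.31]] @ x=[[1.38, -1.57], [-1.85, 2.47], [1.52, -3.22], [0.58, 1.82]]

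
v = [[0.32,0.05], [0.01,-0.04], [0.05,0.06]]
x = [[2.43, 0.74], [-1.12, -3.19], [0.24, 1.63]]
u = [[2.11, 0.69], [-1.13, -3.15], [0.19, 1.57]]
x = u + v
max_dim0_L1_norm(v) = 0.38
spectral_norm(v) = 0.33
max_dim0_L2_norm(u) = 3.59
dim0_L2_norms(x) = [2.69, 3.66]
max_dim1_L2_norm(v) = 0.32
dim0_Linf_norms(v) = [0.32, 0.06]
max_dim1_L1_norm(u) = 4.28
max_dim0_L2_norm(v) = 0.32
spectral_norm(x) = 4.10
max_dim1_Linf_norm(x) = 3.19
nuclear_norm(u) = 5.67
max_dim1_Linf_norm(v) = 0.32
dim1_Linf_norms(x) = [2.43, 3.19, 1.63]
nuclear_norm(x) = 6.04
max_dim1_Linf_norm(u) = 3.15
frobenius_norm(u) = 4.32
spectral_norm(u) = 3.96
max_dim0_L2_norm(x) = 3.66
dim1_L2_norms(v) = [0.32, 0.04, 0.08]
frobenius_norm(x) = 4.54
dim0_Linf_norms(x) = [2.43, 3.19]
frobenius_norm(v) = 0.34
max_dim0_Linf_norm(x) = 3.19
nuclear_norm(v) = 0.39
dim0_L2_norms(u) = [2.4, 3.59]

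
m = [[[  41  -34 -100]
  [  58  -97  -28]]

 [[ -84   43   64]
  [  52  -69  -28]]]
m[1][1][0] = 52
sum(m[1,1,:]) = -45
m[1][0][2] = 64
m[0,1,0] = 58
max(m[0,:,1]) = -34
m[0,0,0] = 41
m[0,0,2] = -100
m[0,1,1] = -97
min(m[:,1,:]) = -97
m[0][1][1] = -97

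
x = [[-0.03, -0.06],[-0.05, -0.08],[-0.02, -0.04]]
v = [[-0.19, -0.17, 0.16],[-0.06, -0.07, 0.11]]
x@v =[[0.01, 0.01, -0.01], [0.01, 0.01, -0.02], [0.01, 0.01, -0.01]]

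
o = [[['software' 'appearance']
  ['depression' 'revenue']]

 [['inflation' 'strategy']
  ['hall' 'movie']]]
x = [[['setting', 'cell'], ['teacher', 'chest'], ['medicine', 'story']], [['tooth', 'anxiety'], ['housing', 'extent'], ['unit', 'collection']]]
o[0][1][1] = 'revenue'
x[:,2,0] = ['medicine', 'unit']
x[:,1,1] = ['chest', 'extent']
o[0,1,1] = 'revenue'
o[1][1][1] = 'movie'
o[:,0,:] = [['software', 'appearance'], ['inflation', 'strategy']]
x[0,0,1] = 'cell'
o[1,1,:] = ['hall', 'movie']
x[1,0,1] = 'anxiety'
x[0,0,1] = 'cell'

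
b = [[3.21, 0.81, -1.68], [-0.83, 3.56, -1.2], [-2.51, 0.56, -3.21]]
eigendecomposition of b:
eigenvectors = [[0.21+0.00j, (-0.74+0j), (-0.74-0j)], [(0.18+0j), (0.23-0.56j), (0.23+0.56j)], [0.96+0.00j, (0.29-0.07j), 0.29+0.07j]]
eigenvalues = [(-3.66+0j), (3.61+0.46j), (3.61-0.46j)]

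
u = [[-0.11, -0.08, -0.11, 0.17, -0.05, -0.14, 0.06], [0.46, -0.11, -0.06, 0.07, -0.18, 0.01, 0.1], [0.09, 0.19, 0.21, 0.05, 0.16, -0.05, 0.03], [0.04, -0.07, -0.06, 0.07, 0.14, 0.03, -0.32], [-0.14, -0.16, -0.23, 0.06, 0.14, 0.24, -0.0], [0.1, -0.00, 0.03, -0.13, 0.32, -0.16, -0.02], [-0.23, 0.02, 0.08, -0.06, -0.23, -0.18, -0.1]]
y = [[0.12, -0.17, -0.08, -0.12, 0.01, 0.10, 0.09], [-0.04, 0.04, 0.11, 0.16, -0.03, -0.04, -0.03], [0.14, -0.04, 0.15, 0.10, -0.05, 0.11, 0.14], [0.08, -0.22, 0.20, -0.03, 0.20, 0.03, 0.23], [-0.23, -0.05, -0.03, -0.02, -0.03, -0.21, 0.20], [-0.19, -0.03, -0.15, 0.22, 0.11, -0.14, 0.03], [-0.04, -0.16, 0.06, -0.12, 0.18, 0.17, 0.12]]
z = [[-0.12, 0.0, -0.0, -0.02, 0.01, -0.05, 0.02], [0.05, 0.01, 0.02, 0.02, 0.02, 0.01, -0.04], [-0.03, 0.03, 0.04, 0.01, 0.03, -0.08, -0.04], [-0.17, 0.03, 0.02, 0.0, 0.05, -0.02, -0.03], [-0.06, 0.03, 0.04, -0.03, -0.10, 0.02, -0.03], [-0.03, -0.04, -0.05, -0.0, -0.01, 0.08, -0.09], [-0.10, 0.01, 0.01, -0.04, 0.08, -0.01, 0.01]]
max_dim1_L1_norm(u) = 0.99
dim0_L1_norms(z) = [0.56, 0.15, 0.18, 0.12, 0.3, 0.27, 0.26]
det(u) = 0.00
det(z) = -0.00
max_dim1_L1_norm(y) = 0.99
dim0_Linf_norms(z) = [0.17, 0.04, 0.05, 0.04, 0.1, 0.08, 0.09]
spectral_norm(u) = 0.58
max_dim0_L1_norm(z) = 0.56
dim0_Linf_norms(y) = [0.23, 0.22, 0.2, 0.22, 0.2, 0.21, 0.23]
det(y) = 0.00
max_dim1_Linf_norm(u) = 0.46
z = y @ u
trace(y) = 0.23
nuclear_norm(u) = 2.46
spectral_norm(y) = 0.60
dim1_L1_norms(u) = [0.72, 0.99, 0.78, 0.73, 0.97, 0.76, 0.9]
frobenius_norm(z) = 0.35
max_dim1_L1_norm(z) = 0.32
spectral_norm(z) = 0.26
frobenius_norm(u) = 1.05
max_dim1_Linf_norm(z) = 0.17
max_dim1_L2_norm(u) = 0.52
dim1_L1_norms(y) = [0.69, 0.45, 0.73, 0.99, 0.77, 0.87, 0.85]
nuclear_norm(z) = 0.75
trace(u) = -0.06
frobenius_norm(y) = 0.90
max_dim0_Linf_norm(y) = 0.23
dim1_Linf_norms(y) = [0.17, 0.16, 0.15, 0.23, 0.23, 0.22, 0.18]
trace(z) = -0.08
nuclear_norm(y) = 2.01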